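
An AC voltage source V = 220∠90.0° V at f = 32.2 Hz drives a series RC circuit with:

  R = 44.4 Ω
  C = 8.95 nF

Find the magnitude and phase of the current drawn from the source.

Step 1 — Angular frequency: ω = 2π·f = 2π·32.2 = 202.3 rad/s.
Step 2 — Component impedances:
  R: Z = R = 44.4 Ω
  C: Z = 1/(jωC) = -j/(ω·C) = 0 - j5.523e+05 Ω
Step 3 — Series combination: Z_total = R + C = 44.4 - j5.523e+05 Ω = 5.523e+05∠-90.0° Ω.
Step 4 — Source phasor: V = 220∠90.0° V = 0 + j220 V.
Step 5 — Ohm's law: I = V / Z_total = (0 + j220) / (44.4 - j5.523e+05) = -0.0003984 + j3.203e-08 A.
Step 6 — Convert to polar: |I| = 0.0003984 A, ∠I = 180.0°.

I = 0.0003984∠180.0° A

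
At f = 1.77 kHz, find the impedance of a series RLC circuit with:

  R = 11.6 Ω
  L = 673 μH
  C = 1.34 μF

Step 1 — Angular frequency: ω = 2π·f = 2π·1770 = 1.112e+04 rad/s.
Step 2 — Component impedances:
  R: Z = R = 11.6 Ω
  L: Z = jωL = j·1.112e+04·0.000673 = 0 + j7.485 Ω
  C: Z = 1/(jωC) = -j/(ω·C) = 0 - j67.1 Ω
Step 3 — Series combination: Z_total = R + L + C = 11.6 - j59.62 Ω = 60.74∠-79.0° Ω.

Z = 11.6 - j59.62 Ω = 60.74∠-79.0° Ω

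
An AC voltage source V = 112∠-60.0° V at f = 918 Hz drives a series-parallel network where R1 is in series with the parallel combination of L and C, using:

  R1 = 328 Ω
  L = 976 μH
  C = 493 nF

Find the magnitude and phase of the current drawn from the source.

Step 1 — Angular frequency: ω = 2π·f = 2π·918 = 5768 rad/s.
Step 2 — Component impedances:
  R1: Z = R = 328 Ω
  L: Z = jωL = j·5768·0.000976 = 0 + j5.63 Ω
  C: Z = 1/(jωC) = -j/(ω·C) = 0 - j351.7 Ω
Step 3 — Parallel branch: L || C = 1/(1/L + 1/C) = 0 + j5.721 Ω.
Step 4 — Series with R1: Z_total = R1 + (L || C) = 328 + j5.721 Ω = 328∠1.0° Ω.
Step 5 — Source phasor: V = 112∠-60.0° V = 56 - j96.99 V.
Step 6 — Ohm's law: I = V / Z_total = (56 - j96.99) / (328 + j5.721) = 0.1655 - j0.2986 A.
Step 7 — Convert to polar: |I| = 0.3414 A, ∠I = -61.0°.

I = 0.3414∠-61.0° A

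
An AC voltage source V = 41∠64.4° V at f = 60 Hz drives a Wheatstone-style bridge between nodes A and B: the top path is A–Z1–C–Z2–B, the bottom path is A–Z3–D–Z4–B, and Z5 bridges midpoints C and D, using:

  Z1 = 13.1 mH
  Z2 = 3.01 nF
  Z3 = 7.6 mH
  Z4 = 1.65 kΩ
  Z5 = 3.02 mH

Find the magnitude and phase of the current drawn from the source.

Step 1 — Angular frequency: ω = 2π·f = 2π·60 = 377 rad/s.
Step 2 — Component impedances:
  Z1: Z = jωL = j·377·0.0131 = 0 + j4.939 Ω
  Z2: Z = 1/(jωC) = -j/(ω·C) = 0 - j8.813e+05 Ω
  Z3: Z = jωL = j·377·0.0076 = 0 + j2.865 Ω
  Z4: Z = R = 1650 Ω
  Z5: Z = jωL = j·377·0.00302 = 0 + j1.139 Ω
Step 3 — Bridge requires nodal analysis (the Z5 bridge couples midpoints C and D, so the two paths cannot be reduced to a simple series/parallel combination). Setting node B to ground and injecting 1 A at node A, the 3-node admittance system at A, C, D solves to V_A = Z_AB = 1650 - j1.142 Ω = 1650∠-0.0° Ω.
Step 4 — Source phasor: V = 41∠64.4° V = 17.72 + j36.98 V.
Step 5 — Ohm's law: I = V / Z_total = (17.72 + j36.98) / (1650 - j1.142) = 0.01072 + j0.02242 A.
Step 6 — Convert to polar: |I| = 0.02485 A, ∠I = 64.4°.

I = 0.02485∠64.4° A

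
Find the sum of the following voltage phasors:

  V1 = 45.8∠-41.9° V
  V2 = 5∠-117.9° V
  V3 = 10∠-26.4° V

Step 1 — Convert each phasor to rectangular form:
  V1 = 45.8·(cos(-41.9°) + j·sin(-41.9°)) = 34.09 - j30.59 V
  V2 = 5·(cos(-117.9°) + j·sin(-117.9°)) = -2.34 - j4.419 V
  V3 = 10·(cos(-26.4°) + j·sin(-26.4°)) = 8.957 - j4.446 V
Step 2 — Sum components: V_total = 40.71 - j39.45 V.
Step 3 — Convert to polar: |V_total| = 56.69 V, ∠V_total = -44.1°.

V_total = 56.69∠-44.1° V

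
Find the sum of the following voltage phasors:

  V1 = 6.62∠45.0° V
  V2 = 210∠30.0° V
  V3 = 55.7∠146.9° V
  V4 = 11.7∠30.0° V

Step 1 — Convert each phasor to rectangular form:
  V1 = 6.62·(cos(45.0°) + j·sin(45.0°)) = 4.681 + j4.681 V
  V2 = 210·(cos(30.0°) + j·sin(30.0°)) = 181.9 + j105 V
  V3 = 55.7·(cos(146.9°) + j·sin(146.9°)) = -46.66 + j30.42 V
  V4 = 11.7·(cos(30.0°) + j·sin(30.0°)) = 10.13 + j5.85 V
Step 2 — Sum components: V_total = 150 + j145.9 V.
Step 3 — Convert to polar: |V_total| = 209.3 V, ∠V_total = 44.2°.

V_total = 209.3∠44.2° V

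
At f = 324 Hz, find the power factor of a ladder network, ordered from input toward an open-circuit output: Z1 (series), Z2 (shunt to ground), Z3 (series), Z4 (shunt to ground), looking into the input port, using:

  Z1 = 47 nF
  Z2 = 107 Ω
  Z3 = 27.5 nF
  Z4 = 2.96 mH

Step 1 — Angular frequency: ω = 2π·f = 2π·324 = 2036 rad/s.
Step 2 — Component impedances:
  Z1: Z = 1/(jωC) = -j/(ω·C) = 0 - j1.045e+04 Ω
  Z2: Z = R = 107 Ω
  Z3: Z = 1/(jωC) = -j/(ω·C) = 0 - j1.786e+04 Ω
  Z4: Z = jωL = j·2036·0.00296 = 0 + j6.026 Ω
Step 3 — Ladder network (open output): work backward from the far end, alternating series and parallel combinations. Z_in = 107 - j1.045e+04 Ω = 1.045e+04∠-89.4° Ω.
Step 4 — Power factor: PF = cos(φ) = Re(Z)/|Z| = 107/1.045e+04 = 0.01024.
Step 5 — Type: Im(Z) = -1.045e+04 ⇒ leading (phase φ = -89.4°).

PF = 0.01024 (leading, φ = -89.4°)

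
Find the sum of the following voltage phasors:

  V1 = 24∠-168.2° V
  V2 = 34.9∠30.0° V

Step 1 — Convert each phasor to rectangular form:
  V1 = 24·(cos(-168.2°) + j·sin(-168.2°)) = -23.49 - j4.908 V
  V2 = 34.9·(cos(30.0°) + j·sin(30.0°)) = 30.22 + j17.45 V
Step 2 — Sum components: V_total = 6.731 + j12.54 V.
Step 3 — Convert to polar: |V_total| = 14.23 V, ∠V_total = 61.8°.

V_total = 14.23∠61.8° V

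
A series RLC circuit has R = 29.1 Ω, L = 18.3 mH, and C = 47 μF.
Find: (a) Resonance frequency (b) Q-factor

Step 1 — Resonance condition Im(Z)=0 gives ω₀ = 1/√(LC).
Step 2 — ω₀ = 1/√(0.0183·4.7e-05) = 1078 rad/s.
Step 3 — f₀ = ω₀/(2π) = 171.6 Hz.
Step 4 — Series Q: Q = ω₀L/R = 1078·0.0183/29.1 = 0.6781.

(a) f₀ = 171.6 Hz  (b) Q = 0.6781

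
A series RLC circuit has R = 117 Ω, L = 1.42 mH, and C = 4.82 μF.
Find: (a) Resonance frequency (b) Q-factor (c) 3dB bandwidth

Step 1 — Resonance: ω₀ = 1/√(LC) = 1/√(0.00142·4.82e-06) = 1.209e+04 rad/s.
Step 2 — f₀ = ω₀/(2π) = 1924 Hz.
Step 3 — Series Q: Q = ω₀L/R = 1.209e+04·0.00142/117 = 0.1467.
Step 4 — Bandwidth: Δω = ω₀/Q = 8.239e+04 rad/s; BW = Δω/(2π) = 1.311e+04 Hz.

(a) f₀ = 1924 Hz  (b) Q = 0.1467  (c) BW = 1.311e+04 Hz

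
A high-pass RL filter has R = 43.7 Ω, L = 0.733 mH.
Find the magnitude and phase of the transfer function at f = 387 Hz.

Step 1 — Angular frequency: ω = 2π·387 = 2432 rad/s.
Step 2 — Transfer function: H(jω) = jωL/(R + jωL).
Step 3 — Numerator jωL = j·1.782; denominator R + jωL = 43.7 + j1.782.
Step 4 — H = 0.001661 + j0.04072.
Step 5 — Magnitude: |H| = 0.04075 (-27.8 dB); phase: φ = 87.7°.

|H| = 0.04075 (-27.8 dB), φ = 87.7°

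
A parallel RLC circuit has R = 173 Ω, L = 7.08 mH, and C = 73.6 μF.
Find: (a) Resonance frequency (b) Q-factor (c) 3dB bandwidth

Step 1 — Resonance: ω₀ = 1/√(LC) = 1/√(0.00708·7.36e-05) = 1385 rad/s.
Step 2 — f₀ = ω₀/(2π) = 220.5 Hz.
Step 3 — Parallel Q: Q = R/(ω₀L) = 173/(1385·0.00708) = 17.64.
Step 4 — Bandwidth: Δω = ω₀/Q = 78.54 rad/s; BW = Δω/(2π) = 12.5 Hz.

(a) f₀ = 220.5 Hz  (b) Q = 17.64  (c) BW = 12.5 Hz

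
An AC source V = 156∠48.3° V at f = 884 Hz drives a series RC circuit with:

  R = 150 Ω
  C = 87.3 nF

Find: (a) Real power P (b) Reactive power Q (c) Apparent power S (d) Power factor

Step 1 — Angular frequency: ω = 2π·f = 2π·884 = 5554 rad/s.
Step 2 — Component impedances:
  R: Z = R = 150 Ω
  C: Z = 1/(jωC) = -j/(ω·C) = 0 - j2062 Ω
Step 3 — Series combination: Z_total = R + C = 150 - j2062 Ω = 2068∠-85.8° Ω.
Step 4 — Source phasor: V = 156∠48.3° V = 103.8 + j116.5 V.
Step 5 — Current: I = V / Z = -0.05254 + j0.05414 A = 0.07544∠134.1° A.
Step 6 — Complex power: S = V·I* = 0.8538 - j11.74 VA.
Step 7 — Real power: P = Re(S) = 0.8538 W.
Step 8 — Reactive power: Q = Im(S) = -11.74 VAR.
Step 9 — Apparent power: |S| = 11.77 VA.
Step 10 — Power factor: PF = P/|S| = 0.07254 (leading).

(a) P = 0.8538 W  (b) Q = -11.74 VAR  (c) S = 11.77 VA  (d) PF = 0.07254 (leading)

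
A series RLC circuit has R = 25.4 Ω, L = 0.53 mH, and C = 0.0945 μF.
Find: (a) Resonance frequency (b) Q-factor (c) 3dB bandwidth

Step 1 — Resonance condition Im(Z)=0 gives ω₀ = 1/√(LC).
Step 2 — ω₀ = 1/√(0.00053·9.45e-08) = 1.413e+05 rad/s.
Step 3 — f₀ = ω₀/(2π) = 2.249e+04 Hz.
Step 4 — Series Q: Q = ω₀L/R = 1.413e+05·0.00053/25.4 = 2.948.
Step 5 — 3dB bandwidth: Δω = ω₀/Q = 4.792e+04 rad/s; BW = Δω/(2π) = 7627 Hz.

(a) f₀ = 2.249e+04 Hz  (b) Q = 2.948  (c) BW = 7627 Hz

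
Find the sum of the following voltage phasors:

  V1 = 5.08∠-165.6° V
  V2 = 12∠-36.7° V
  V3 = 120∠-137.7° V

Step 1 — Convert each phasor to rectangular form:
  V1 = 5.08·(cos(-165.6°) + j·sin(-165.6°)) = -4.92 - j1.263 V
  V2 = 12·(cos(-36.7°) + j·sin(-36.7°)) = 9.621 - j7.172 V
  V3 = 120·(cos(-137.7°) + j·sin(-137.7°)) = -88.76 - j80.76 V
Step 2 — Sum components: V_total = -84.05 - j89.2 V.
Step 3 — Convert to polar: |V_total| = 122.6 V, ∠V_total = -133.3°.

V_total = 122.6∠-133.3° V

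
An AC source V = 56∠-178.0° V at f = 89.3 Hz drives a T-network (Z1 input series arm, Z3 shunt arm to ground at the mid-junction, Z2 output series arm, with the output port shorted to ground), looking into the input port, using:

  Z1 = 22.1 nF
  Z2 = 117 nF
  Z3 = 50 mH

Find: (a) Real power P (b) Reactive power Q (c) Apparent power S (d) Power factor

Step 1 — Angular frequency: ω = 2π·f = 2π·89.3 = 561.1 rad/s.
Step 2 — Component impedances:
  Z1: Z = 1/(jωC) = -j/(ω·C) = 0 - j8.064e+04 Ω
  Z2: Z = 1/(jωC) = -j/(ω·C) = 0 - j1.523e+04 Ω
  Z3: Z = jωL = j·561.1·0.05 = 0 + j28.05 Ω
Step 3 — With the output port shorted to ground, the output series arm Z2 runs from the junction to ground; the shunt arm Z3 also runs from the junction to ground. They appear in parallel: Z3 || Z2 = 0 + j28.11 Ω.
Step 4 — Series with input arm Z1: Z_in = Z1 + (Z3 || Z2) = 0 - j8.062e+04 Ω = 8.062e+04∠-90.0° Ω.
Step 5 — Source phasor: V = 56∠-178.0° V = -55.97 - j1.954 V.
Step 6 — Current: I = V / Z = 2.424e-05 - j0.0006942 A = 0.0006946∠-88.0° A.
Step 7 — Complex power: S = V·I* = 0 - j0.0389 VA.
Step 8 — Real power: P = Re(S) = 0 W.
Step 9 — Reactive power: Q = Im(S) = -0.0389 VAR.
Step 10 — Apparent power: |S| = 0.0389 VA.
Step 11 — Power factor: PF = P/|S| = 0 (leading).

(a) P = 0 W  (b) Q = -0.0389 VAR  (c) S = 0.0389 VA  (d) PF = 0 (leading)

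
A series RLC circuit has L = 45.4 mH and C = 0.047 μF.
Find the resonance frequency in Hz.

Step 1 — Resonance condition Im(Z)=0 gives ω₀ = 1/√(LC).
Step 2 — ω₀ = 1/√(0.0454·4.7e-08) = 2.165e+04 rad/s.
Step 3 — f₀ = ω₀/(2π) = 3445 Hz.

f₀ = 3445 Hz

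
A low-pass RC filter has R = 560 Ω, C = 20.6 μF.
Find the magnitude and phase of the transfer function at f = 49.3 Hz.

Step 1 — Angular frequency: ω = 2π·49.3 = 309.8 rad/s.
Step 2 — Transfer function: H(jω) = 1/(1 + jωRC).
Step 3 — Denominator: 1 + jωRC = 1 + j·309.8·560·2.06e-05 = 1 + j3.573.
Step 4 — H = 0.07263 - j0.2595.
Step 5 — Magnitude: |H| = 0.2695 (-11.4 dB); phase: φ = -74.4°.

|H| = 0.2695 (-11.4 dB), φ = -74.4°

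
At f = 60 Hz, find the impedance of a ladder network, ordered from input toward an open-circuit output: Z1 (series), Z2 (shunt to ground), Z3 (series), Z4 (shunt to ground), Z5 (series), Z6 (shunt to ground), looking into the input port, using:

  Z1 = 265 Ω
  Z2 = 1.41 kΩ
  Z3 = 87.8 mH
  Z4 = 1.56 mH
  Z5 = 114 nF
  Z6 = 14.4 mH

Step 1 — Angular frequency: ω = 2π·f = 2π·60 = 377 rad/s.
Step 2 — Component impedances:
  Z1: Z = R = 265 Ω
  Z2: Z = R = 1410 Ω
  Z3: Z = jωL = j·377·0.0878 = 0 + j33.1 Ω
  Z4: Z = jωL = j·377·0.00156 = 0 + j0.5881 Ω
  Z5: Z = 1/(jωC) = -j/(ω·C) = 0 - j2.327e+04 Ω
  Z6: Z = jωL = j·377·0.0144 = 0 + j5.429 Ω
Step 3 — Ladder network (open output): work backward from the far end, alternating series and parallel combinations. Z_in = 265.8 + j33.67 Ω = 267.9∠7.2° Ω.

Z = 265.8 + j33.67 Ω = 267.9∠7.2° Ω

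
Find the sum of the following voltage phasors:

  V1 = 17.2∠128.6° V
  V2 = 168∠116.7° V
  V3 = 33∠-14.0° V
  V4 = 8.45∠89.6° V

Step 1 — Convert each phasor to rectangular form:
  V1 = 17.2·(cos(128.6°) + j·sin(128.6°)) = -10.73 + j13.44 V
  V2 = 168·(cos(116.7°) + j·sin(116.7°)) = -75.49 + j150.1 V
  V3 = 33·(cos(-14.0°) + j·sin(-14.0°)) = 32.02 - j7.983 V
  V4 = 8.45·(cos(89.6°) + j·sin(89.6°)) = 0.05899 + j8.45 V
Step 2 — Sum components: V_total = -54.14 + j164 V.
Step 3 — Convert to polar: |V_total| = 172.7 V, ∠V_total = 108.3°.

V_total = 172.7∠108.3° V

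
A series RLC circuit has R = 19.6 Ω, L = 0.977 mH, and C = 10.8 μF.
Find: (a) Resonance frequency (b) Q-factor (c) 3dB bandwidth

Step 1 — Resonance: ω₀ = 1/√(LC) = 1/√(0.000977·1.08e-05) = 9735 rad/s.
Step 2 — f₀ = ω₀/(2π) = 1549 Hz.
Step 3 — Series Q: Q = ω₀L/R = 9735·0.000977/19.6 = 0.4853.
Step 4 — Bandwidth: Δω = ω₀/Q = 2.006e+04 rad/s; BW = Δω/(2π) = 3193 Hz.

(a) f₀ = 1549 Hz  (b) Q = 0.4853  (c) BW = 3193 Hz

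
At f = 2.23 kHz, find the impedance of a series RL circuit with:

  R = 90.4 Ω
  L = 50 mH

Step 1 — Angular frequency: ω = 2π·f = 2π·2230 = 1.401e+04 rad/s.
Step 2 — Component impedances:
  R: Z = R = 90.4 Ω
  L: Z = jωL = j·1.401e+04·0.05 = 0 + j700.6 Ω
Step 3 — Series combination: Z_total = R + L = 90.4 + j700.6 Ω = 706.4∠82.6° Ω.

Z = 90.4 + j700.6 Ω = 706.4∠82.6° Ω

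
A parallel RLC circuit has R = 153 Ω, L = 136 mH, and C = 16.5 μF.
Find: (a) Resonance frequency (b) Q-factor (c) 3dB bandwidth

Step 1 — Resonance: ω₀ = 1/√(LC) = 1/√(0.136·1.65e-05) = 667.6 rad/s.
Step 2 — f₀ = ω₀/(2π) = 106.2 Hz.
Step 3 — Parallel Q: Q = R/(ω₀L) = 153/(667.6·0.136) = 1.685.
Step 4 — Bandwidth: Δω = ω₀/Q = 396.1 rad/s; BW = Δω/(2π) = 63.04 Hz.

(a) f₀ = 106.2 Hz  (b) Q = 1.685  (c) BW = 63.04 Hz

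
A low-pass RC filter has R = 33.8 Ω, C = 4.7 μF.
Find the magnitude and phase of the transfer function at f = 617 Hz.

Step 1 — Angular frequency: ω = 2π·617 = 3877 rad/s.
Step 2 — Transfer function: H(jω) = 1/(1 + jωRC).
Step 3 — Denominator: 1 + jωRC = 1 + j·3877·33.8·4.7e-06 = 1 + j0.6159.
Step 4 — H = 0.725 - j0.4465.
Step 5 — Magnitude: |H| = 0.8515 (-1.4 dB); phase: φ = -31.6°.

|H| = 0.8515 (-1.4 dB), φ = -31.6°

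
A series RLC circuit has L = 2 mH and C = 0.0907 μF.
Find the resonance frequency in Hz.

Step 1 — Resonance condition Im(Z)=0 gives ω₀ = 1/√(LC).
Step 2 — ω₀ = 1/√(0.002·9.07e-08) = 7.425e+04 rad/s.
Step 3 — f₀ = ω₀/(2π) = 1.182e+04 Hz.

f₀ = 1.182e+04 Hz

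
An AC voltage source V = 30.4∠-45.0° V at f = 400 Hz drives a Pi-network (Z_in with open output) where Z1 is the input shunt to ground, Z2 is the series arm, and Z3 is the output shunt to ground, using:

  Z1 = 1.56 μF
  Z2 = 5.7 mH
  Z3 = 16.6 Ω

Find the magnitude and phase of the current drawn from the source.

Step 1 — Angular frequency: ω = 2π·f = 2π·400 = 2513 rad/s.
Step 2 — Component impedances:
  Z1: Z = 1/(jωC) = -j/(ω·C) = 0 - j255.1 Ω
  Z2: Z = jωL = j·2513·0.0057 = 0 + j14.33 Ω
  Z3: Z = R = 16.6 Ω
Step 3 — With open output, the series arm Z2 and the output shunt Z3 appear in series to ground: Z2 + Z3 = 16.6 + j14.33 Ω.
Step 4 — Parallel with input shunt Z1: Z_in = Z1 || (Z2 + Z3) = 18.55 + j13.9 Ω = 23.18∠36.8° Ω.
Step 5 — Source phasor: V = 30.4∠-45.0° V = 21.5 - j21.5 V.
Step 6 — Ohm's law: I = V / Z_total = (21.5 - j21.5) / (18.55 + j13.9) = 0.186 - j1.298 A.
Step 7 — Convert to polar: |I| = 1.312 A, ∠I = -81.8°.

I = 1.312∠-81.8° A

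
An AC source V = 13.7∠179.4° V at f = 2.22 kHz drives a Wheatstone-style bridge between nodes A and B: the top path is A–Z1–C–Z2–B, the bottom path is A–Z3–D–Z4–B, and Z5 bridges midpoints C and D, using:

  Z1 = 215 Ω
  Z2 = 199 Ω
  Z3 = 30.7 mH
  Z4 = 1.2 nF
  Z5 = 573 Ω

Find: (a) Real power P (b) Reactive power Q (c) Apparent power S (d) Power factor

Step 1 — Angular frequency: ω = 2π·f = 2π·2220 = 1.395e+04 rad/s.
Step 2 — Component impedances:
  Z1: Z = R = 215 Ω
  Z2: Z = R = 199 Ω
  Z3: Z = jωL = j·1.395e+04·0.0307 = 0 + j428.2 Ω
  Z4: Z = 1/(jωC) = -j/(ω·C) = 0 - j5.974e+04 Ω
  Z5: Z = R = 573 Ω
Step 3 — Bridge requires nodal analysis (the Z5 bridge couples midpoints C and D, so the two paths cannot be reduced to a simple series/parallel combination). Setting node B to ground and injecting 1 A at node A, the 3-node admittance system at A, C, D solves to V_A = Z_AB = 368 + j22.97 Ω = 368.7∠3.6° Ω.
Step 4 — Source phasor: V = 13.7∠179.4° V = -13.7 + j0.1435 V.
Step 5 — Current: I = V / Z = -0.03706 + j0.002703 A = 0.03716∠175.8° A.
Step 6 — Complex power: S = V·I* = 0.5081 + j0.03172 VA.
Step 7 — Real power: P = Re(S) = 0.5081 W.
Step 8 — Reactive power: Q = Im(S) = 0.03172 VAR.
Step 9 — Apparent power: |S| = 0.509 VA.
Step 10 — Power factor: PF = P/|S| = 0.9981 (lagging).

(a) P = 0.5081 W  (b) Q = 0.03172 VAR  (c) S = 0.509 VA  (d) PF = 0.9981 (lagging)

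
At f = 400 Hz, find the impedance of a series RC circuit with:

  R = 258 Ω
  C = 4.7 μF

Step 1 — Angular frequency: ω = 2π·f = 2π·400 = 2513 rad/s.
Step 2 — Component impedances:
  R: Z = R = 258 Ω
  C: Z = 1/(jωC) = -j/(ω·C) = 0 - j84.66 Ω
Step 3 — Series combination: Z_total = R + C = 258 - j84.66 Ω = 271.5∠-18.2° Ω.

Z = 258 - j84.66 Ω = 271.5∠-18.2° Ω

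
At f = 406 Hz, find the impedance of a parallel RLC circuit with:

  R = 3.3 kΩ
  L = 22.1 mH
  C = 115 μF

Step 1 — Angular frequency: ω = 2π·f = 2π·406 = 2551 rad/s.
Step 2 — Component impedances:
  R: Z = R = 3300 Ω
  L: Z = jωL = j·2551·0.0221 = 0 + j56.38 Ω
  C: Z = 1/(jωC) = -j/(ω·C) = 0 - j3.409 Ω
Step 3 — Parallel combination: 1/Z_total = 1/R + 1/L + 1/C; Z_total = 0.003989 - j3.628 Ω = 3.628∠-89.9° Ω.

Z = 0.003989 - j3.628 Ω = 3.628∠-89.9° Ω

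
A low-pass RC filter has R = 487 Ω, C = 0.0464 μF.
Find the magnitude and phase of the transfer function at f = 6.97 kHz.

Step 1 — Angular frequency: ω = 2π·6970 = 4.379e+04 rad/s.
Step 2 — Transfer function: H(jω) = 1/(1 + jωRC).
Step 3 — Denominator: 1 + jωRC = 1 + j·4.379e+04·487·4.64e-08 = 1 + j0.9896.
Step 4 — H = 0.5052 - j0.5.
Step 5 — Magnitude: |H| = 0.7108 (-3.0 dB); phase: φ = -44.7°.

|H| = 0.7108 (-3.0 dB), φ = -44.7°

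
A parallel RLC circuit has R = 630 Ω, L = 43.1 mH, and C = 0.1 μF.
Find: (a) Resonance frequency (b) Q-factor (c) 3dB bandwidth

Step 1 — Resonance: ω₀ = 1/√(LC) = 1/√(0.0431·1e-07) = 1.523e+04 rad/s.
Step 2 — f₀ = ω₀/(2π) = 2424 Hz.
Step 3 — Parallel Q: Q = R/(ω₀L) = 630/(1.523e+04·0.0431) = 0.9596.
Step 4 — Bandwidth: Δω = ω₀/Q = 1.587e+04 rad/s; BW = Δω/(2π) = 2526 Hz.

(a) f₀ = 2424 Hz  (b) Q = 0.9596  (c) BW = 2526 Hz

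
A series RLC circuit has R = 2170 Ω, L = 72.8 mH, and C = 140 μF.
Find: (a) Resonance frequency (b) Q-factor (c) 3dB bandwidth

Step 1 — Resonance: ω₀ = 1/√(LC) = 1/√(0.0728·0.00014) = 313.2 rad/s.
Step 2 — f₀ = ω₀/(2π) = 49.85 Hz.
Step 3 — Series Q: Q = ω₀L/R = 313.2·0.0728/2170 = 0.01051.
Step 4 — Bandwidth: Δω = ω₀/Q = 2.981e+04 rad/s; BW = Δω/(2π) = 4744 Hz.

(a) f₀ = 49.85 Hz  (b) Q = 0.01051  (c) BW = 4744 Hz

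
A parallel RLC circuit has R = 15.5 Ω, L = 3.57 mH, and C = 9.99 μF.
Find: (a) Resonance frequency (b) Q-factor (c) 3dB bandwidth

Step 1 — Resonance: ω₀ = 1/√(LC) = 1/√(0.00357·9.99e-06) = 5295 rad/s.
Step 2 — f₀ = ω₀/(2π) = 842.8 Hz.
Step 3 — Parallel Q: Q = R/(ω₀L) = 15.5/(5295·0.00357) = 0.8199.
Step 4 — Bandwidth: Δω = ω₀/Q = 6458 rad/s; BW = Δω/(2π) = 1028 Hz.

(a) f₀ = 842.8 Hz  (b) Q = 0.8199  (c) BW = 1028 Hz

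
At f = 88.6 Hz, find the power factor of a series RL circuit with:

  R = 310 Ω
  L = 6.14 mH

Step 1 — Angular frequency: ω = 2π·f = 2π·88.6 = 556.7 rad/s.
Step 2 — Component impedances:
  R: Z = R = 310 Ω
  L: Z = jωL = j·556.7·0.00614 = 0 + j3.418 Ω
Step 3 — Series combination: Z_total = R + L = 310 + j3.418 Ω = 310∠0.6° Ω.
Step 4 — Power factor: PF = cos(φ) = Re(Z)/|Z| = 310/310.02 = 0.9999.
Step 5 — Type: Im(Z) = 3.418 ⇒ lagging (phase φ = 0.6°).

PF = 0.9999 (lagging, φ = 0.6°)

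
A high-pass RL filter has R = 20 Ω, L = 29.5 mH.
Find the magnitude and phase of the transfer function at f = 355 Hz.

Step 1 — Angular frequency: ω = 2π·355 = 2231 rad/s.
Step 2 — Transfer function: H(jω) = jωL/(R + jωL).
Step 3 — Numerator jωL = j·65.8; denominator R + jωL = 20 + j65.8.
Step 4 — H = 0.9154 + j0.2782.
Step 5 — Magnitude: |H| = 0.9568 (-0.4 dB); phase: φ = 16.9°.

|H| = 0.9568 (-0.4 dB), φ = 16.9°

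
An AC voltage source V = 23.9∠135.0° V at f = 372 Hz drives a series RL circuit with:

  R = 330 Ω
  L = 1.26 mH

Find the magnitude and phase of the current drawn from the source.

Step 1 — Angular frequency: ω = 2π·f = 2π·372 = 2337 rad/s.
Step 2 — Component impedances:
  R: Z = R = 330 Ω
  L: Z = jωL = j·2337·0.00126 = 0 + j2.945 Ω
Step 3 — Series combination: Z_total = R + L = 330 + j2.945 Ω = 330∠0.5° Ω.
Step 4 — Source phasor: V = 23.9∠135.0° V = -16.9 + j16.9 V.
Step 5 — Ohm's law: I = V / Z_total = (-16.9 + j16.9) / (330 + j2.945) = -0.05075 + j0.05166 A.
Step 6 — Convert to polar: |I| = 0.07242 A, ∠I = 134.5°.

I = 0.07242∠134.5° A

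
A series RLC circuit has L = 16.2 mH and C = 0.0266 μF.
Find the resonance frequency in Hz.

Step 1 — Resonance condition Im(Z)=0 gives ω₀ = 1/√(LC).
Step 2 — ω₀ = 1/√(0.0162·2.66e-08) = 4.817e+04 rad/s.
Step 3 — f₀ = ω₀/(2π) = 7667 Hz.

f₀ = 7667 Hz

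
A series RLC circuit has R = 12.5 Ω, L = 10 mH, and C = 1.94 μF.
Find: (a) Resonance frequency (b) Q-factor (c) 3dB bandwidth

Step 1 — Resonance condition Im(Z)=0 gives ω₀ = 1/√(LC).
Step 2 — ω₀ = 1/√(0.01·1.94e-06) = 7180 rad/s.
Step 3 — f₀ = ω₀/(2π) = 1143 Hz.
Step 4 — Series Q: Q = ω₀L/R = 7180·0.01/12.5 = 5.744.
Step 5 — 3dB bandwidth: Δω = ω₀/Q = 1250 rad/s; BW = Δω/(2π) = 198.9 Hz.

(a) f₀ = 1143 Hz  (b) Q = 5.744  (c) BW = 198.9 Hz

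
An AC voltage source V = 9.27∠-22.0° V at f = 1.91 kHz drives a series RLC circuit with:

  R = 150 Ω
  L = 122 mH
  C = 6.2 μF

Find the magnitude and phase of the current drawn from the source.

Step 1 — Angular frequency: ω = 2π·f = 2π·1910 = 1.2e+04 rad/s.
Step 2 — Component impedances:
  R: Z = R = 150 Ω
  L: Z = jωL = j·1.2e+04·0.122 = 0 + j1464 Ω
  C: Z = 1/(jωC) = -j/(ω·C) = 0 - j13.44 Ω
Step 3 — Series combination: Z_total = R + L + C = 150 + j1451 Ω = 1458∠84.1° Ω.
Step 4 — Source phasor: V = 9.27∠-22.0° V = 8.595 - j3.473 V.
Step 5 — Ohm's law: I = V / Z_total = (8.595 - j3.473) / (150 + j1451) = -0.001762 - j0.006107 A.
Step 6 — Convert to polar: |I| = 0.006356 A, ∠I = -106.1°.

I = 0.006356∠-106.1° A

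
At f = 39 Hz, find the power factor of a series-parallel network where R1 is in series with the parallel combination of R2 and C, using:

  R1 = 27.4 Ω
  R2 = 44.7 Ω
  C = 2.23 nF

Step 1 — Angular frequency: ω = 2π·f = 2π·39 = 245 rad/s.
Step 2 — Component impedances:
  R1: Z = R = 27.4 Ω
  R2: Z = R = 44.7 Ω
  C: Z = 1/(jωC) = -j/(ω·C) = 0 - j1.83e+06 Ω
Step 3 — Parallel branch: R2 || C = 1/(1/R2 + 1/C) = 44.7 - j0.001092 Ω.
Step 4 — Series with R1: Z_total = R1 + (R2 || C) = 72.1 - j0.001092 Ω = 72.1∠-0.0° Ω.
Step 5 — Power factor: PF = cos(φ) = Re(Z)/|Z| = 72.1/72.1 = 1.
Step 6 — Type: Im(Z) = -0.001092 ⇒ leading (phase φ = -0.0°).

PF = 1 (leading, φ = -0.0°)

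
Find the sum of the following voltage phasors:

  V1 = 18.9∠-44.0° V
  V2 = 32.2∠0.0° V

Step 1 — Convert each phasor to rectangular form:
  V1 = 18.9·(cos(-44.0°) + j·sin(-44.0°)) = 13.6 - j13.13 V
  V2 = 32.2·(cos(0.0°) + j·sin(0.0°)) = 32.2 V
Step 2 — Sum components: V_total = 45.8 - j13.13 V.
Step 3 — Convert to polar: |V_total| = 47.64 V, ∠V_total = -16.0°.

V_total = 47.64∠-16.0° V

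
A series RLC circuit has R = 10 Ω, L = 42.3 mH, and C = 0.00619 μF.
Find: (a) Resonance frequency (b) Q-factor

Step 1 — Resonance condition Im(Z)=0 gives ω₀ = 1/√(LC).
Step 2 — ω₀ = 1/√(0.0423·6.19e-09) = 6.18e+04 rad/s.
Step 3 — f₀ = ω₀/(2π) = 9836 Hz.
Step 4 — Series Q: Q = ω₀L/R = 6.18e+04·0.0423/10 = 261.4.

(a) f₀ = 9836 Hz  (b) Q = 261.4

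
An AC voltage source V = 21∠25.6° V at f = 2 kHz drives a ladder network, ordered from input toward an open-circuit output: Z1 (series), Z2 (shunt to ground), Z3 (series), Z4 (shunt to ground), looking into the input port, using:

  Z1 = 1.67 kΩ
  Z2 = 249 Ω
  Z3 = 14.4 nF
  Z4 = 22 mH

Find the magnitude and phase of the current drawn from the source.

Step 1 — Angular frequency: ω = 2π·f = 2π·2000 = 1.257e+04 rad/s.
Step 2 — Component impedances:
  Z1: Z = R = 1670 Ω
  Z2: Z = R = 249 Ω
  Z3: Z = 1/(jωC) = -j/(ω·C) = 0 - j5526 Ω
  Z4: Z = jωL = j·1.257e+04·0.022 = 0 + j276.5 Ω
Step 3 — Ladder network (open output): work backward from the far end, alternating series and parallel combinations. Z_in = 1918 - j11.78 Ω = 1918∠-0.4° Ω.
Step 4 — Source phasor: V = 21∠25.6° V = 18.94 + j9.074 V.
Step 5 — Ohm's law: I = V / Z_total = (18.94 + j9.074) / (1918 - j11.78) = 0.009842 + j0.00479 A.
Step 6 — Convert to polar: |I| = 0.01095 A, ∠I = 26.0°.

I = 0.01095∠26.0° A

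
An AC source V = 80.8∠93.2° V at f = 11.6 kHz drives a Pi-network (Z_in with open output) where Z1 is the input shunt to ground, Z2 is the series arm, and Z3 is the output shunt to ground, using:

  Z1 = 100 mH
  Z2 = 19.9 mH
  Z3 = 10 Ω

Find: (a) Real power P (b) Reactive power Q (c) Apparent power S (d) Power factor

Step 1 — Angular frequency: ω = 2π·f = 2π·1.16e+04 = 7.288e+04 rad/s.
Step 2 — Component impedances:
  Z1: Z = jωL = j·7.288e+04·0.1 = 0 + j7288 Ω
  Z2: Z = jωL = j·7.288e+04·0.0199 = 0 + j1450 Ω
  Z3: Z = R = 10 Ω
Step 3 — With open output, the series arm Z2 and the output shunt Z3 appear in series to ground: Z2 + Z3 = 10 + j1450 Ω.
Step 4 — Parallel with input shunt Z1: Z_in = Z1 || (Z2 + Z3) = 6.956 + j1210 Ω = 1210∠89.7° Ω.
Step 5 — Source phasor: V = 80.8∠93.2° V = -4.51 + j80.67 V.
Step 6 — Current: I = V / Z = 0.06667 + j0.004112 A = 0.06679∠3.5° A.
Step 7 — Complex power: S = V·I* = 0.03103 + j5.397 VA.
Step 8 — Real power: P = Re(S) = 0.03103 W.
Step 9 — Reactive power: Q = Im(S) = 5.397 VAR.
Step 10 — Apparent power: |S| = 5.397 VA.
Step 11 — Power factor: PF = P/|S| = 0.00575 (lagging).

(a) P = 0.03103 W  (b) Q = 5.397 VAR  (c) S = 5.397 VA  (d) PF = 0.00575 (lagging)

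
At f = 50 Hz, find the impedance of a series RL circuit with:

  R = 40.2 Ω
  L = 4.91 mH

Step 1 — Angular frequency: ω = 2π·f = 2π·50 = 314.2 rad/s.
Step 2 — Component impedances:
  R: Z = R = 40.2 Ω
  L: Z = jωL = j·314.2·0.00491 = 0 + j1.543 Ω
Step 3 — Series combination: Z_total = R + L = 40.2 + j1.543 Ω = 40.23∠2.2° Ω.

Z = 40.2 + j1.543 Ω = 40.23∠2.2° Ω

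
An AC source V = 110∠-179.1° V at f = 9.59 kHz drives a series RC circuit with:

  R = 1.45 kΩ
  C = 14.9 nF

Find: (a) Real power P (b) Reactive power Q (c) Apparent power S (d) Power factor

Step 1 — Angular frequency: ω = 2π·f = 2π·9590 = 6.026e+04 rad/s.
Step 2 — Component impedances:
  R: Z = R = 1450 Ω
  C: Z = 1/(jωC) = -j/(ω·C) = 0 - j1114 Ω
Step 3 — Series combination: Z_total = R + C = 1450 - j1114 Ω = 1828∠-37.5° Ω.
Step 4 — Source phasor: V = 110∠-179.1° V = -110 - j1.728 V.
Step 5 — Current: I = V / Z = -0.04713 - j0.03739 A = 0.06016∠-141.6° A.
Step 6 — Complex power: S = V·I* = 5.248 - j4.031 VA.
Step 7 — Real power: P = Re(S) = 5.248 W.
Step 8 — Reactive power: Q = Im(S) = -4.031 VAR.
Step 9 — Apparent power: |S| = 6.618 VA.
Step 10 — Power factor: PF = P/|S| = 0.793 (leading).

(a) P = 5.248 W  (b) Q = -4.031 VAR  (c) S = 6.618 VA  (d) PF = 0.793 (leading)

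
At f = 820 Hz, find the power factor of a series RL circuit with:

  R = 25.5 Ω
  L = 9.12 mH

Step 1 — Angular frequency: ω = 2π·f = 2π·820 = 5152 rad/s.
Step 2 — Component impedances:
  R: Z = R = 25.5 Ω
  L: Z = jωL = j·5152·0.00912 = 0 + j46.99 Ω
Step 3 — Series combination: Z_total = R + L = 25.5 + j46.99 Ω = 53.46∠61.5° Ω.
Step 4 — Power factor: PF = cos(φ) = Re(Z)/|Z| = 25.5/53.46 = 0.477.
Step 5 — Type: Im(Z) = 46.99 ⇒ lagging (phase φ = 61.5°).

PF = 0.477 (lagging, φ = 61.5°)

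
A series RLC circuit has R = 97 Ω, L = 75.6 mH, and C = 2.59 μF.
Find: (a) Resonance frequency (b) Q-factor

Step 1 — Resonance condition Im(Z)=0 gives ω₀ = 1/√(LC).
Step 2 — ω₀ = 1/√(0.0756·2.59e-06) = 2260 rad/s.
Step 3 — f₀ = ω₀/(2π) = 359.7 Hz.
Step 4 — Series Q: Q = ω₀L/R = 2260·0.0756/97 = 1.761.

(a) f₀ = 359.7 Hz  (b) Q = 1.761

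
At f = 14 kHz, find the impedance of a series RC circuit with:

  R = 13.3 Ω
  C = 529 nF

Step 1 — Angular frequency: ω = 2π·f = 2π·1.4e+04 = 8.796e+04 rad/s.
Step 2 — Component impedances:
  R: Z = R = 13.3 Ω
  C: Z = 1/(jωC) = -j/(ω·C) = 0 - j21.49 Ω
Step 3 — Series combination: Z_total = R + C = 13.3 - j21.49 Ω = 25.27∠-58.2° Ω.

Z = 13.3 - j21.49 Ω = 25.27∠-58.2° Ω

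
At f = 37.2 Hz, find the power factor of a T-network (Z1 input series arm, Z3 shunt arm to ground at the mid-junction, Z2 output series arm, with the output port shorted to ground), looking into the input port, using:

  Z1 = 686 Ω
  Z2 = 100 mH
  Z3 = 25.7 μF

Step 1 — Angular frequency: ω = 2π·f = 2π·37.2 = 233.7 rad/s.
Step 2 — Component impedances:
  Z1: Z = R = 686 Ω
  Z2: Z = jωL = j·233.7·0.1 = 0 + j23.37 Ω
  Z3: Z = 1/(jωC) = -j/(ω·C) = 0 - j166.5 Ω
Step 3 — With the output port shorted to ground, the output series arm Z2 runs from the junction to ground; the shunt arm Z3 also runs from the junction to ground. They appear in parallel: Z3 || Z2 = 0 + j27.19 Ω.
Step 4 — Series with input arm Z1: Z_in = Z1 + (Z3 || Z2) = 686 + j27.19 Ω = 686.5∠2.3° Ω.
Step 5 — Power factor: PF = cos(φ) = Re(Z)/|Z| = 686/686.54 = 0.9992.
Step 6 — Type: Im(Z) = 27.19 ⇒ lagging (phase φ = 2.3°).

PF = 0.9992 (lagging, φ = 2.3°)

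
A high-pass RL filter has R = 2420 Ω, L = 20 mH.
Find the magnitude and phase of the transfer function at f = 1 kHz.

Step 1 — Angular frequency: ω = 2π·1000 = 6283 rad/s.
Step 2 — Transfer function: H(jω) = jωL/(R + jωL).
Step 3 — Numerator jωL = j·125.7; denominator R + jωL = 2420 + j125.7.
Step 4 — H = 0.002689 + j0.05179.
Step 5 — Magnitude: |H| = 0.05186 (-25.7 dB); phase: φ = 87.0°.

|H| = 0.05186 (-25.7 dB), φ = 87.0°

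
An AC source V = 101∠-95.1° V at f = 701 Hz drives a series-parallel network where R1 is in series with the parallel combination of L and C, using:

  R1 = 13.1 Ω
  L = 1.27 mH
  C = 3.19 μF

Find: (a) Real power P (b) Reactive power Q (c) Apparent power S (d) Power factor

Step 1 — Angular frequency: ω = 2π·f = 2π·701 = 4405 rad/s.
Step 2 — Component impedances:
  R1: Z = R = 13.1 Ω
  L: Z = jωL = j·4405·0.00127 = 0 + j5.594 Ω
  C: Z = 1/(jωC) = -j/(ω·C) = 0 - j71.17 Ω
Step 3 — Parallel branch: L || C = 1/(1/L + 1/C) = 0 + j6.071 Ω.
Step 4 — Series with R1: Z_total = R1 + (L || C) = 13.1 + j6.071 Ω = 14.44∠24.9° Ω.
Step 5 — Source phasor: V = 101∠-95.1° V = -8.978 - j100.6 V.
Step 6 — Current: I = V / Z = -3.494 - j6.06 A = 6.995∠-120.0° A.
Step 7 — Complex power: S = V·I* = 641 + j297.1 VA.
Step 8 — Real power: P = Re(S) = 641 W.
Step 9 — Reactive power: Q = Im(S) = 297.1 VAR.
Step 10 — Apparent power: |S| = 706.5 VA.
Step 11 — Power factor: PF = P/|S| = 0.9073 (lagging).

(a) P = 641 W  (b) Q = 297.1 VAR  (c) S = 706.5 VA  (d) PF = 0.9073 (lagging)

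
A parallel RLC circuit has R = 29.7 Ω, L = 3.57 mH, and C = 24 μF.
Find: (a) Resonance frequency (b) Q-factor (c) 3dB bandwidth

Step 1 — Resonance: ω₀ = 1/√(LC) = 1/√(0.00357·2.4e-05) = 3416 rad/s.
Step 2 — f₀ = ω₀/(2π) = 543.7 Hz.
Step 3 — Parallel Q: Q = R/(ω₀L) = 29.7/(3416·0.00357) = 2.435.
Step 4 — Bandwidth: Δω = ω₀/Q = 1403 rad/s; BW = Δω/(2π) = 223.3 Hz.

(a) f₀ = 543.7 Hz  (b) Q = 2.435  (c) BW = 223.3 Hz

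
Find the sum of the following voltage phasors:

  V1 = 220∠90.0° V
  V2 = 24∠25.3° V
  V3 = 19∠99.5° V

Step 1 — Convert each phasor to rectangular form:
  V1 = 220·(cos(90.0°) + j·sin(90.0°)) = 0 + j220 V
  V2 = 24·(cos(25.3°) + j·sin(25.3°)) = 21.7 + j10.26 V
  V3 = 19·(cos(99.5°) + j·sin(99.5°)) = -3.136 + j18.74 V
Step 2 — Sum components: V_total = 18.56 + j249 V.
Step 3 — Convert to polar: |V_total| = 249.7 V, ∠V_total = 85.7°.

V_total = 249.7∠85.7° V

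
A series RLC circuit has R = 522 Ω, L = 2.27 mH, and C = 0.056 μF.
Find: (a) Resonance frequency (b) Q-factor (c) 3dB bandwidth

Step 1 — Resonance: ω₀ = 1/√(LC) = 1/√(0.00227·5.6e-08) = 8.869e+04 rad/s.
Step 2 — f₀ = ω₀/(2π) = 1.412e+04 Hz.
Step 3 — Series Q: Q = ω₀L/R = 8.869e+04·0.00227/522 = 0.3857.
Step 4 — Bandwidth: Δω = ω₀/Q = 2.3e+05 rad/s; BW = Δω/(2π) = 3.66e+04 Hz.

(a) f₀ = 1.412e+04 Hz  (b) Q = 0.3857  (c) BW = 3.66e+04 Hz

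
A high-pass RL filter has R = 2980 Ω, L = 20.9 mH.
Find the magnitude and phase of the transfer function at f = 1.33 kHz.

Step 1 — Angular frequency: ω = 2π·1330 = 8357 rad/s.
Step 2 — Transfer function: H(jω) = jωL/(R + jωL).
Step 3 — Numerator jωL = j·174.7; denominator R + jωL = 2980 + j174.7.
Step 4 — H = 0.003423 + j0.05841.
Step 5 — Magnitude: |H| = 0.05851 (-24.7 dB); phase: φ = 86.6°.

|H| = 0.05851 (-24.7 dB), φ = 86.6°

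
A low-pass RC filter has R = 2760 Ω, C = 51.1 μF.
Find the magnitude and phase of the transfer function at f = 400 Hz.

Step 1 — Angular frequency: ω = 2π·400 = 2513 rad/s.
Step 2 — Transfer function: H(jω) = 1/(1 + jωRC).
Step 3 — Denominator: 1 + jωRC = 1 + j·2513·2760·5.11e-05 = 1 + j354.5.
Step 4 — H = 7.959e-06 - j0.002821.
Step 5 — Magnitude: |H| = 0.002821 (-51.0 dB); phase: φ = -89.8°.

|H| = 0.002821 (-51.0 dB), φ = -89.8°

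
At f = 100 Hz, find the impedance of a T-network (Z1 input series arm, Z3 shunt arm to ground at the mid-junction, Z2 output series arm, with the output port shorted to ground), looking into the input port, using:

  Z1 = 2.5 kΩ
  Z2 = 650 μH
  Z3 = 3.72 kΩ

Step 1 — Angular frequency: ω = 2π·f = 2π·100 = 628.3 rad/s.
Step 2 — Component impedances:
  Z1: Z = R = 2500 Ω
  Z2: Z = jωL = j·628.3·0.00065 = 0 + j0.4084 Ω
  Z3: Z = R = 3720 Ω
Step 3 — With the output port shorted to ground, the output series arm Z2 runs from the junction to ground; the shunt arm Z3 also runs from the junction to ground. They appear in parallel: Z3 || Z2 = 4.484e-05 + j0.4084 Ω.
Step 4 — Series with input arm Z1: Z_in = Z1 + (Z3 || Z2) = 2500 + j0.4084 Ω = 2500∠0.0° Ω.

Z = 2500 + j0.4084 Ω = 2500∠0.0° Ω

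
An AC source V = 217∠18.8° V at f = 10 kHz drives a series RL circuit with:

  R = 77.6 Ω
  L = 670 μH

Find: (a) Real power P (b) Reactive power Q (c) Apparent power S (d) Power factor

Step 1 — Angular frequency: ω = 2π·f = 2π·1e+04 = 6.283e+04 rad/s.
Step 2 — Component impedances:
  R: Z = R = 77.6 Ω
  L: Z = jωL = j·6.283e+04·0.00067 = 0 + j42.1 Ω
Step 3 — Series combination: Z_total = R + L = 77.6 + j42.1 Ω = 88.28∠28.5° Ω.
Step 4 — Source phasor: V = 217∠18.8° V = 205.4 + j69.93 V.
Step 5 — Current: I = V / Z = 2.423 - j0.4133 A = 2.458∠-9.7° A.
Step 6 — Complex power: S = V·I* = 468.8 + j254.3 VA.
Step 7 — Real power: P = Re(S) = 468.8 W.
Step 8 — Reactive power: Q = Im(S) = 254.3 VAR.
Step 9 — Apparent power: |S| = 533.4 VA.
Step 10 — Power factor: PF = P/|S| = 0.879 (lagging).

(a) P = 468.8 W  (b) Q = 254.3 VAR  (c) S = 533.4 VA  (d) PF = 0.879 (lagging)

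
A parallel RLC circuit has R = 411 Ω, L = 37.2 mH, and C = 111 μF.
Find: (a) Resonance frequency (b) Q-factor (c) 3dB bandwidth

Step 1 — Resonance: ω₀ = 1/√(LC) = 1/√(0.0372·0.000111) = 492.1 rad/s.
Step 2 — f₀ = ω₀/(2π) = 78.32 Hz.
Step 3 — Parallel Q: Q = R/(ω₀L) = 411/(492.1·0.0372) = 22.45.
Step 4 — Bandwidth: Δω = ω₀/Q = 21.92 rad/s; BW = Δω/(2π) = 3.489 Hz.

(a) f₀ = 78.32 Hz  (b) Q = 22.45  (c) BW = 3.489 Hz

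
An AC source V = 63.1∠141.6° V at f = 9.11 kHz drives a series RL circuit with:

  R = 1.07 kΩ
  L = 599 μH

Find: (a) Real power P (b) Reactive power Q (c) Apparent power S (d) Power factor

Step 1 — Angular frequency: ω = 2π·f = 2π·9110 = 5.724e+04 rad/s.
Step 2 — Component impedances:
  R: Z = R = 1070 Ω
  L: Z = jωL = j·5.724e+04·0.000599 = 0 + j34.29 Ω
Step 3 — Series combination: Z_total = R + L = 1070 + j34.29 Ω = 1071∠1.8° Ω.
Step 4 — Source phasor: V = 63.1∠141.6° V = -49.45 + j39.19 V.
Step 5 — Current: I = V / Z = -0.045 + j0.03807 A = 0.05894∠139.8° A.
Step 6 — Complex power: S = V·I* = 3.717 + j0.1191 VA.
Step 7 — Real power: P = Re(S) = 3.717 W.
Step 8 — Reactive power: Q = Im(S) = 0.1191 VAR.
Step 9 — Apparent power: |S| = 3.719 VA.
Step 10 — Power factor: PF = P/|S| = 0.9995 (lagging).

(a) P = 3.717 W  (b) Q = 0.1191 VAR  (c) S = 3.719 VA  (d) PF = 0.9995 (lagging)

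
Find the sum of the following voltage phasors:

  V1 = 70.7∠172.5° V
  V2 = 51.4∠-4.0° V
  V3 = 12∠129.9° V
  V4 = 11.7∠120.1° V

Step 1 — Convert each phasor to rectangular form:
  V1 = 70.7·(cos(172.5°) + j·sin(172.5°)) = -70.1 + j9.228 V
  V2 = 51.4·(cos(-4.0°) + j·sin(-4.0°)) = 51.27 - j3.585 V
  V3 = 12·(cos(129.9°) + j·sin(129.9°)) = -7.697 + j9.206 V
  V4 = 11.7·(cos(120.1°) + j·sin(120.1°)) = -5.868 + j10.12 V
Step 2 — Sum components: V_total = -32.39 + j24.97 V.
Step 3 — Convert to polar: |V_total| = 40.89 V, ∠V_total = 142.4°.

V_total = 40.89∠142.4° V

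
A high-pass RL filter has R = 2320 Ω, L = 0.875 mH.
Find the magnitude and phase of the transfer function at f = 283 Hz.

Step 1 — Angular frequency: ω = 2π·283 = 1778 rad/s.
Step 2 — Transfer function: H(jω) = jωL/(R + jωL).
Step 3 — Numerator jωL = j·1.556; denominator R + jωL = 2320 + j1.556.
Step 4 — H = 4.498e-07 + j0.0006706.
Step 5 — Magnitude: |H| = 0.0006706 (-63.5 dB); phase: φ = 90.0°.

|H| = 0.0006706 (-63.5 dB), φ = 90.0°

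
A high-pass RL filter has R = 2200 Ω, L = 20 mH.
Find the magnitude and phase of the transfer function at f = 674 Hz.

Step 1 — Angular frequency: ω = 2π·674 = 4235 rad/s.
Step 2 — Transfer function: H(jω) = jωL/(R + jωL).
Step 3 — Numerator jωL = j·84.7; denominator R + jωL = 2200 + j84.7.
Step 4 — H = 0.00148 + j0.03844.
Step 5 — Magnitude: |H| = 0.03847 (-28.3 dB); phase: φ = 87.8°.

|H| = 0.03847 (-28.3 dB), φ = 87.8°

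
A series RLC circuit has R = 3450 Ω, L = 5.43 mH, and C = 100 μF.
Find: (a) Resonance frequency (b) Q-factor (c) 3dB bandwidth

Step 1 — Resonance condition Im(Z)=0 gives ω₀ = 1/√(LC).
Step 2 — ω₀ = 1/√(0.00543·0.0001) = 1357 rad/s.
Step 3 — f₀ = ω₀/(2π) = 216 Hz.
Step 4 — Series Q: Q = ω₀L/R = 1357·0.00543/3450 = 0.002136.
Step 5 — 3dB bandwidth: Δω = ω₀/Q = 6.354e+05 rad/s; BW = Δω/(2π) = 1.011e+05 Hz.

(a) f₀ = 216 Hz  (b) Q = 0.002136  (c) BW = 1.011e+05 Hz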